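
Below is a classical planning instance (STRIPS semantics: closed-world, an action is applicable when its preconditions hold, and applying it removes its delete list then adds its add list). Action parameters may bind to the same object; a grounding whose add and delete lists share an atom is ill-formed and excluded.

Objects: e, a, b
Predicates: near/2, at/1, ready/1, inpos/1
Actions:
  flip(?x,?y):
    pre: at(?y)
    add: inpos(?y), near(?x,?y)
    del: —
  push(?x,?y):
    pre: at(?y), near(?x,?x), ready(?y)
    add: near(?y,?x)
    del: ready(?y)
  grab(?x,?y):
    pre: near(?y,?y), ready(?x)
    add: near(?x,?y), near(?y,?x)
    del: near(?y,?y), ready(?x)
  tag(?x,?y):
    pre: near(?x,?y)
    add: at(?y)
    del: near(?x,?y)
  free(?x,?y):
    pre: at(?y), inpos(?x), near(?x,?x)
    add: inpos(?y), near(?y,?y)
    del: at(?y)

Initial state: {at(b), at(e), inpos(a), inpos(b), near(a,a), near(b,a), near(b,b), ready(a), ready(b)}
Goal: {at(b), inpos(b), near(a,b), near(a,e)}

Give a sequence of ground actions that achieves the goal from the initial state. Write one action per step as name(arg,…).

1. flip(a,e)  →  {at(b), at(e), inpos(a), inpos(b), inpos(e), near(a,a), near(a,e), near(b,a), near(b,b), ready(a), ready(b)}
2. flip(a,b)  →  {at(b), at(e), inpos(a), inpos(b), inpos(e), near(a,a), near(a,b), near(a,e), near(b,a), near(b,b), ready(a), ready(b)}

flip(a,e); flip(a,b)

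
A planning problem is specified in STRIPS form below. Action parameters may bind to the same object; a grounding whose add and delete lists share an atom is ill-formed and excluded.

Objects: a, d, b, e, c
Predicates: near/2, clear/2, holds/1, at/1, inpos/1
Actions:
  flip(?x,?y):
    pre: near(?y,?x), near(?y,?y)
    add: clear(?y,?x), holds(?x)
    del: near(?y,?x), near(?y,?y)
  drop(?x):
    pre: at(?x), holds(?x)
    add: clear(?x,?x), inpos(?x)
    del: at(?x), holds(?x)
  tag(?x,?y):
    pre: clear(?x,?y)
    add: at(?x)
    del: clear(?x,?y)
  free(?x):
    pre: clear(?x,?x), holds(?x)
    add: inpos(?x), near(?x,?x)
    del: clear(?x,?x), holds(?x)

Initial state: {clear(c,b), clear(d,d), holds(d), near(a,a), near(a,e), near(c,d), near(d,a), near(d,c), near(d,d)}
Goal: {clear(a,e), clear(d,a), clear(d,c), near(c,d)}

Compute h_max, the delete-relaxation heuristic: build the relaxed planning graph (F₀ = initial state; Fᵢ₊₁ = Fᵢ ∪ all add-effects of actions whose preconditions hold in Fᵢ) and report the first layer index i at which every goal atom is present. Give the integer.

F0 = init (9 atoms)
F1 = F0 ∪ {at(c), at(d), clear(a,a), clear(a,e), clear(d,a), clear(d,c), holds(a), holds(c), holds(e), inpos(d)}  (19 atoms)
goal ⊆ F1  ⇒  h_max = 1

1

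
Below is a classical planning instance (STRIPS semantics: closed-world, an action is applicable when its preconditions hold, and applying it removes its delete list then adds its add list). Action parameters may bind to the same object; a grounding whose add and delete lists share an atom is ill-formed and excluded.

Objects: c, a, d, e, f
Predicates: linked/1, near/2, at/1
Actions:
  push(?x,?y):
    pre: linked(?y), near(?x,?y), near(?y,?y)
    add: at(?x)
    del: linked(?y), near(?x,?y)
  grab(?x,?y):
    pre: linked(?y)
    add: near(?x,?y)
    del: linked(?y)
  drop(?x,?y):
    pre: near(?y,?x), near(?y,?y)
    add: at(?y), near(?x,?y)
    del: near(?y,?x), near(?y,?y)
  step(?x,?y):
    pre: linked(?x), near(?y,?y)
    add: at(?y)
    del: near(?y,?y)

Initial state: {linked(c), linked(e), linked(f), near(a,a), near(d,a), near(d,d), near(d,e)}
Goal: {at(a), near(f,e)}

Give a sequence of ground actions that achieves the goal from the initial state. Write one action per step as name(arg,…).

grab(f,e); step(c,a)

1. grab(f,e)  →  {linked(c), linked(f), near(a,a), near(d,a), near(d,d), near(d,e), near(f,e)}
2. step(c,a)  →  {at(a), linked(c), linked(f), near(d,a), near(d,d), near(d,e), near(f,e)}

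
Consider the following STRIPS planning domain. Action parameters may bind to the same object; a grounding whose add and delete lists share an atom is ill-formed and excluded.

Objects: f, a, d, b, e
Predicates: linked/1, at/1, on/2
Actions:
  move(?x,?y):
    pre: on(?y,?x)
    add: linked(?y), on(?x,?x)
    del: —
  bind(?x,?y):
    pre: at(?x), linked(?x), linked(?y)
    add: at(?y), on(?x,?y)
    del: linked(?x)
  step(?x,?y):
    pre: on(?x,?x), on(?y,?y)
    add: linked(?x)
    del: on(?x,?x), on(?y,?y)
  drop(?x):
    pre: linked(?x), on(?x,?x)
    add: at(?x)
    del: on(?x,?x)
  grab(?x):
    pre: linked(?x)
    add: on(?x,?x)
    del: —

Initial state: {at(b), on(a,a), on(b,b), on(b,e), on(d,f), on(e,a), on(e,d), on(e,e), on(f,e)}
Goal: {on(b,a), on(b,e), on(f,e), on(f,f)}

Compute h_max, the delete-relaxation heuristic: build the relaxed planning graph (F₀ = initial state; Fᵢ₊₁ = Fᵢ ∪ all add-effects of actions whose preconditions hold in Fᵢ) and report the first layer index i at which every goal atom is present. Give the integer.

F0 = init (9 atoms)
F1 = F0 ∪ {linked(a), linked(b), linked(d), linked(e), linked(f), on(d,d), on(f,f)}  (16 atoms)
F2 = F1 ∪ {at(a), at(d), at(e), at(f), on(b,a), on(b,d), on(b,f)}  (23 atoms)
goal ⊆ F2  ⇒  h_max = 2

2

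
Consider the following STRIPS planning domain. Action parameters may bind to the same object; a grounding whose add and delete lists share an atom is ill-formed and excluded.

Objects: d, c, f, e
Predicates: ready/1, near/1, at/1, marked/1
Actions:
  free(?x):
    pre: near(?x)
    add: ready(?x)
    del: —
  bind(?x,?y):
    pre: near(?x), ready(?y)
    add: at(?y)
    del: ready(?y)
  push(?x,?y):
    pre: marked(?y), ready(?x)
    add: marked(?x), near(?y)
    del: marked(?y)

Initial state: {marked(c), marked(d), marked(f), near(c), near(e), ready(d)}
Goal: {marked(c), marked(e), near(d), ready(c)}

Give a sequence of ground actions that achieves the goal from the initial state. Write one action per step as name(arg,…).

1. free(c)  →  {marked(c), marked(d), marked(f), near(c), near(e), ready(c), ready(d)}
2. free(e)  →  {marked(c), marked(d), marked(f), near(c), near(e), ready(c), ready(d), ready(e)}
3. push(e,d)  →  {marked(c), marked(e), marked(f), near(c), near(d), near(e), ready(c), ready(d), ready(e)}

free(c); free(e); push(e,d)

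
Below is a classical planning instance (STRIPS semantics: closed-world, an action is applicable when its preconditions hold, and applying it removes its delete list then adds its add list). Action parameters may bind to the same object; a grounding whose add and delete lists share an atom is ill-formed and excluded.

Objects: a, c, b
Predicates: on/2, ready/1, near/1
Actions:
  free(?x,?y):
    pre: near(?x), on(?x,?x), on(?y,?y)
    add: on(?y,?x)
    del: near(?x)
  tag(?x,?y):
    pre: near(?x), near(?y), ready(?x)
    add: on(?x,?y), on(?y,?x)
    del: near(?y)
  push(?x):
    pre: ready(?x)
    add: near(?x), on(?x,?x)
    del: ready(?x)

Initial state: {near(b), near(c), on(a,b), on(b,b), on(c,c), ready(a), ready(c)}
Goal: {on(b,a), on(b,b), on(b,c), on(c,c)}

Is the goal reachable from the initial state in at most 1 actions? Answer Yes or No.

No

1. free(c,b)  →  {near(b), on(a,b), on(b,b), on(b,c), on(c,c), ready(a), ready(c)}
2. push(a)  →  {near(a), near(b), on(a,a), on(a,b), on(b,b), on(b,c), on(c,c), ready(c)}
3. free(a,b)  →  {near(b), on(a,a), on(a,b), on(b,a), on(b,b), on(b,c), on(c,c), ready(c)}
optimal plan length = 3; 3 > 1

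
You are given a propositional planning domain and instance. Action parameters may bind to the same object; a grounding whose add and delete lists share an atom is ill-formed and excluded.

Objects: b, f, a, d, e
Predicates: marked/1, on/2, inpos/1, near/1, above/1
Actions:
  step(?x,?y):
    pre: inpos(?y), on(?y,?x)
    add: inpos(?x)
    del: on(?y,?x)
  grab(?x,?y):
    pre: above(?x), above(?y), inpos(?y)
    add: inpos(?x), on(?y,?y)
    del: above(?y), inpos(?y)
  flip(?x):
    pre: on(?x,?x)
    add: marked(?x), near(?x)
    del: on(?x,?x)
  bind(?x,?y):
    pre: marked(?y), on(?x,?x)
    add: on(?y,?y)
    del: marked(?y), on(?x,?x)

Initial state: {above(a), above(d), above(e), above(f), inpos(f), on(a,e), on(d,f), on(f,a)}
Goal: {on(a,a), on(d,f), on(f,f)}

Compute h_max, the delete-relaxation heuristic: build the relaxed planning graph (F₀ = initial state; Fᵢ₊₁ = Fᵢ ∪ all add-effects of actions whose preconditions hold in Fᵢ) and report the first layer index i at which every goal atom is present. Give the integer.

F0 = init (8 atoms)
F1 = F0 ∪ {inpos(a), inpos(d), inpos(e), on(f,f)}  (12 atoms)
F2 = F1 ∪ {marked(f), near(f), on(a,a), on(d,d), on(e,e)}  (17 atoms)
goal ⊆ F2  ⇒  h_max = 2

2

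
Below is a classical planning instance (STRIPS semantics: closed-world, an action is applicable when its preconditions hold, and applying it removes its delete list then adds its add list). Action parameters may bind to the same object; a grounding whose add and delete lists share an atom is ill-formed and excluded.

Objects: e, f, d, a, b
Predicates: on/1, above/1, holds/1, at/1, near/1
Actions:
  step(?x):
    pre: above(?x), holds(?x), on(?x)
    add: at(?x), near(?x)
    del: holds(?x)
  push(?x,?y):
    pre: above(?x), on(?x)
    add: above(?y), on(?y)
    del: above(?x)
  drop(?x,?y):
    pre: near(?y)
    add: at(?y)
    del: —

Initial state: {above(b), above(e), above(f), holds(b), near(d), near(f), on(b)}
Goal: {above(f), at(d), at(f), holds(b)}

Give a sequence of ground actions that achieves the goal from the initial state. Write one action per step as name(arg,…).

drop(e,f); drop(e,d)

1. drop(e,f)  →  {above(b), above(e), above(f), at(f), holds(b), near(d), near(f), on(b)}
2. drop(e,d)  →  {above(b), above(e), above(f), at(d), at(f), holds(b), near(d), near(f), on(b)}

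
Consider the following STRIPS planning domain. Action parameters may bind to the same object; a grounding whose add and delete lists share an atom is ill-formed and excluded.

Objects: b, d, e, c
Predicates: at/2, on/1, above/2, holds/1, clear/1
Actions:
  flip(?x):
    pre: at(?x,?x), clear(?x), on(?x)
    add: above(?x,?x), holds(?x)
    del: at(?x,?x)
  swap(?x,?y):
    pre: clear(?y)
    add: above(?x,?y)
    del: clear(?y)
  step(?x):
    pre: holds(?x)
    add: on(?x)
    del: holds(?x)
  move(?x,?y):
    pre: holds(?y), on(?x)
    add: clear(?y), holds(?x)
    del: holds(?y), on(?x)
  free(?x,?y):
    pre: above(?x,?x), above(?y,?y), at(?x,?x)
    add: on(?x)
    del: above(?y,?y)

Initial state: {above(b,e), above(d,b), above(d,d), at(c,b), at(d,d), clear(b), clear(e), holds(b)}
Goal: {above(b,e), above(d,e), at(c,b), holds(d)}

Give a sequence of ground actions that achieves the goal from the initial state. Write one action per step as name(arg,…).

swap(d,e); free(d,d); move(d,b)

1. swap(d,e)  →  {above(b,e), above(d,b), above(d,d), above(d,e), at(c,b), at(d,d), clear(b), holds(b)}
2. free(d,d)  →  {above(b,e), above(d,b), above(d,e), at(c,b), at(d,d), clear(b), holds(b), on(d)}
3. move(d,b)  →  {above(b,e), above(d,b), above(d,e), at(c,b), at(d,d), clear(b), holds(d)}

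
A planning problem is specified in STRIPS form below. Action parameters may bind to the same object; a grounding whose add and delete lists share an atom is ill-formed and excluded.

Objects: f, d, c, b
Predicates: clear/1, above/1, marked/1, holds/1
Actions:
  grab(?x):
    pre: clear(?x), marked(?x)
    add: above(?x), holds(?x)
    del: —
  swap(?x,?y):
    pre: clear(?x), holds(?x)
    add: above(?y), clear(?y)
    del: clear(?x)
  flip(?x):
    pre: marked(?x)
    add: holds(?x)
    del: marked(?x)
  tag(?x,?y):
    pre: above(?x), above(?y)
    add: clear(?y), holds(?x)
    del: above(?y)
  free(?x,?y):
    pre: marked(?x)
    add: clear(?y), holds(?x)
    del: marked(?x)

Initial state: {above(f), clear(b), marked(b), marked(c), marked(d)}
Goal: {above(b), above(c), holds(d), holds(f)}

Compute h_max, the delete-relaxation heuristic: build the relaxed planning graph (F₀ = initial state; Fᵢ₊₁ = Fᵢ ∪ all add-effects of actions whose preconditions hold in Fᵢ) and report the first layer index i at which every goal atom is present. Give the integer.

F0 = init (5 atoms)
F1 = F0 ∪ {above(b), clear(c), clear(d), clear(f), holds(b), holds(c), holds(d), holds(f)}  (13 atoms)
F2 = F1 ∪ {above(c), above(d)}  (15 atoms)
goal ⊆ F2  ⇒  h_max = 2

2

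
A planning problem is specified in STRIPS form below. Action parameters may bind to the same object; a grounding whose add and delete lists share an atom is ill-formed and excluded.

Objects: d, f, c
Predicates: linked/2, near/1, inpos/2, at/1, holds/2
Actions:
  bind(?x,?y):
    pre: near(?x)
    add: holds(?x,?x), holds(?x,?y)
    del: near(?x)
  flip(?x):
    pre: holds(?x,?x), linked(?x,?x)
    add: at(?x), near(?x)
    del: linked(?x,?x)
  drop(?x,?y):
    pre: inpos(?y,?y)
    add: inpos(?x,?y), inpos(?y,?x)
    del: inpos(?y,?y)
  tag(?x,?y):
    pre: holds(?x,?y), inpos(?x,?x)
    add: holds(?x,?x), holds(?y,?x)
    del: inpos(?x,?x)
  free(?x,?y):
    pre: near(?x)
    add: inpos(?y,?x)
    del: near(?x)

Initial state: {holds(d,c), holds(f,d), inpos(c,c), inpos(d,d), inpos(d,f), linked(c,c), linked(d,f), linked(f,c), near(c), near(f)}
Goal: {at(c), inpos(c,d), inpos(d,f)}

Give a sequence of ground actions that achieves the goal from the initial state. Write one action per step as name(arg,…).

bind(c,d); flip(c); drop(d,c)

1. bind(c,d)  →  {holds(c,c), holds(c,d), holds(d,c), holds(f,d), inpos(c,c), inpos(d,d), inpos(d,f), linked(c,c), linked(d,f), linked(f,c), near(f)}
2. flip(c)  →  {at(c), holds(c,c), holds(c,d), holds(d,c), holds(f,d), inpos(c,c), inpos(d,d), inpos(d,f), linked(d,f), linked(f,c), near(c), near(f)}
3. drop(d,c)  →  {at(c), holds(c,c), holds(c,d), holds(d,c), holds(f,d), inpos(c,d), inpos(d,c), inpos(d,d), inpos(d,f), linked(d,f), linked(f,c), near(c), near(f)}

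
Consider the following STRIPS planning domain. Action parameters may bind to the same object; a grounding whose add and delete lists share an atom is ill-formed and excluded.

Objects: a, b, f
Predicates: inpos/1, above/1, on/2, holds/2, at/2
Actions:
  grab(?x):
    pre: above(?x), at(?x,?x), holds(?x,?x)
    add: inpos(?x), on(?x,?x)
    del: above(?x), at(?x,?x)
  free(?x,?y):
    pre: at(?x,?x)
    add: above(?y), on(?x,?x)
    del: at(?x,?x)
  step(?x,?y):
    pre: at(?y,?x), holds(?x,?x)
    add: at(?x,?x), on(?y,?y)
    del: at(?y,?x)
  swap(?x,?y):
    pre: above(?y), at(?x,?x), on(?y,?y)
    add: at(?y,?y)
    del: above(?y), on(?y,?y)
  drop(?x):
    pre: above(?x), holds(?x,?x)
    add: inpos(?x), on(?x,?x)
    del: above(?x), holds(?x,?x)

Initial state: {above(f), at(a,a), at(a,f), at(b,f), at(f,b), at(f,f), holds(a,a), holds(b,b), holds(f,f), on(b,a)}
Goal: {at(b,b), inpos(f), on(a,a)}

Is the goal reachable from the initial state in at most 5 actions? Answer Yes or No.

Yes

1. grab(f)  →  {at(a,a), at(a,f), at(b,f), at(f,b), holds(a,a), holds(b,b), holds(f,f), inpos(f), on(b,a), on(f,f)}
2. free(a,a)  →  {above(a), at(a,f), at(b,f), at(f,b), holds(a,a), holds(b,b), holds(f,f), inpos(f), on(a,a), on(b,a), on(f,f)}
3. step(b,f)  →  {above(a), at(a,f), at(b,b), at(b,f), holds(a,a), holds(b,b), holds(f,f), inpos(f), on(a,a), on(b,a), on(f,f)}
optimal plan length = 3; 3 ≤ 5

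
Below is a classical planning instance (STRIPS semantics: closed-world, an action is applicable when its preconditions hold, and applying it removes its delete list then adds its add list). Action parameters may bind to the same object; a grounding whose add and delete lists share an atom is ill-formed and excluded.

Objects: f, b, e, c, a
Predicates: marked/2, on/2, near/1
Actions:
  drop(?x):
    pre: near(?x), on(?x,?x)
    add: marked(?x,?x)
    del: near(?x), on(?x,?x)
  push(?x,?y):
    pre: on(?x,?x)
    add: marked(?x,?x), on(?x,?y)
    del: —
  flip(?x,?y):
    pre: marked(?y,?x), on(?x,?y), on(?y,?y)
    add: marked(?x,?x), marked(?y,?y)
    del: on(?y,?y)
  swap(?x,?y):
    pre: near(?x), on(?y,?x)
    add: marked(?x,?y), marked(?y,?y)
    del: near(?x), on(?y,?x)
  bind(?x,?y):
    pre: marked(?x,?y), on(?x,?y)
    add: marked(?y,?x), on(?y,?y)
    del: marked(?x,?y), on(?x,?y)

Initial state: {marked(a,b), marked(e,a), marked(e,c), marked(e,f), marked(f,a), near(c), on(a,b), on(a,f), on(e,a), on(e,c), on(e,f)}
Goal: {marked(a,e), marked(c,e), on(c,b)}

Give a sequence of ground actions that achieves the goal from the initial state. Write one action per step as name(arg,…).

bind(e,c); push(c,b); bind(e,a)

1. bind(e,c)  →  {marked(a,b), marked(c,e), marked(e,a), marked(e,f), marked(f,a), near(c), on(a,b), on(a,f), on(c,c), on(e,a), on(e,f)}
2. push(c,b)  →  {marked(a,b), marked(c,c), marked(c,e), marked(e,a), marked(e,f), marked(f,a), near(c), on(a,b), on(a,f), on(c,b), on(c,c), on(e,a), on(e,f)}
3. bind(e,a)  →  {marked(a,b), marked(a,e), marked(c,c), marked(c,e), marked(e,f), marked(f,a), near(c), on(a,a), on(a,b), on(a,f), on(c,b), on(c,c), on(e,f)}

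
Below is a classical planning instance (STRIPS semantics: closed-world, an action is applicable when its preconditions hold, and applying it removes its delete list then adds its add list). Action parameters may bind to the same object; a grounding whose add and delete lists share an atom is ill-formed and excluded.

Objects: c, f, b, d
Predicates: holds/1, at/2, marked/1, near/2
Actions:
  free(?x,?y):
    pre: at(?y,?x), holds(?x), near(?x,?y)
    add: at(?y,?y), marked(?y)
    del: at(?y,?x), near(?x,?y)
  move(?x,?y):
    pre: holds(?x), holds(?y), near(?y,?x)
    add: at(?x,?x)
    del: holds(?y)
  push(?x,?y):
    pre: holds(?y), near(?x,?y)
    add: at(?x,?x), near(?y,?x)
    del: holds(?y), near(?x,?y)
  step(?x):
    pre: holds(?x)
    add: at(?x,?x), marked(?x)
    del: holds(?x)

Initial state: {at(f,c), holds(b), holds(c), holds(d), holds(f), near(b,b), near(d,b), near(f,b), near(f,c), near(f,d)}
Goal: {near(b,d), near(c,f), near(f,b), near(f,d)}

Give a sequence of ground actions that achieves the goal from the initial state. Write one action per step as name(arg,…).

push(f,c); push(d,b)

1. push(f,c)  →  {at(f,c), at(f,f), holds(b), holds(d), holds(f), near(b,b), near(c,f), near(d,b), near(f,b), near(f,d)}
2. push(d,b)  →  {at(d,d), at(f,c), at(f,f), holds(d), holds(f), near(b,b), near(b,d), near(c,f), near(f,b), near(f,d)}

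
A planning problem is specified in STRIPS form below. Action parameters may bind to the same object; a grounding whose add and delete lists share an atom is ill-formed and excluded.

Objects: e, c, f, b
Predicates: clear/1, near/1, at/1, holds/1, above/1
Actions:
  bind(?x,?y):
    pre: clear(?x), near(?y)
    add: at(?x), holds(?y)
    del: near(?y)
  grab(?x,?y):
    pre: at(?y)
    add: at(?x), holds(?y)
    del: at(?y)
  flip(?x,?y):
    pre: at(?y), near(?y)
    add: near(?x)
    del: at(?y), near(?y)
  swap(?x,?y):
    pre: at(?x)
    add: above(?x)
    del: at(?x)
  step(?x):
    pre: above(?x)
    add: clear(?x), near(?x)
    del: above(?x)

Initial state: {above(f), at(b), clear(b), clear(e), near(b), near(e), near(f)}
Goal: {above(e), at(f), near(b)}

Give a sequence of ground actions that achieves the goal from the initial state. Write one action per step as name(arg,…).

1. bind(e,e)  →  {above(f), at(b), at(e), clear(b), clear(e), holds(e), near(b), near(f)}
2. grab(f,b)  →  {above(f), at(e), at(f), clear(b), clear(e), holds(b), holds(e), near(b), near(f)}
3. swap(e,e)  →  {above(e), above(f), at(f), clear(b), clear(e), holds(b), holds(e), near(b), near(f)}

bind(e,e); grab(f,b); swap(e,e)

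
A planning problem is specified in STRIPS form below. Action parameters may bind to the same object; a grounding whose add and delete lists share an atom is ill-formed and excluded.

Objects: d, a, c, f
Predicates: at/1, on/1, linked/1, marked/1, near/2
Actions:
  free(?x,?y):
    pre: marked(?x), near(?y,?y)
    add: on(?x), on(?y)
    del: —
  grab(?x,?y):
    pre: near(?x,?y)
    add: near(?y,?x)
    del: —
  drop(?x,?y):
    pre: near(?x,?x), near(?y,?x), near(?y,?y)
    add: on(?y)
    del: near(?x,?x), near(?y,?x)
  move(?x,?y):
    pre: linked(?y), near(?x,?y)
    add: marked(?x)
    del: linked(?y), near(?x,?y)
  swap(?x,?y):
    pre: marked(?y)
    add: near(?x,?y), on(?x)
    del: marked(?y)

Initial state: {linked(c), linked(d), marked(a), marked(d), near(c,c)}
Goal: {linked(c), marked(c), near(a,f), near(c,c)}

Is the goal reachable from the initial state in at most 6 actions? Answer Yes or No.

1. swap(c,d)  →  {linked(c), linked(d), marked(a), near(c,c), near(c,d), on(c)}
2. move(c,d)  →  {linked(c), marked(a), marked(c), near(c,c), on(c)}
3. swap(f,a)  →  {linked(c), marked(c), near(c,c), near(f,a), on(c), on(f)}
4. grab(f,a)  →  {linked(c), marked(c), near(a,f), near(c,c), near(f,a), on(c), on(f)}
optimal plan length = 4; 4 ≤ 6

Yes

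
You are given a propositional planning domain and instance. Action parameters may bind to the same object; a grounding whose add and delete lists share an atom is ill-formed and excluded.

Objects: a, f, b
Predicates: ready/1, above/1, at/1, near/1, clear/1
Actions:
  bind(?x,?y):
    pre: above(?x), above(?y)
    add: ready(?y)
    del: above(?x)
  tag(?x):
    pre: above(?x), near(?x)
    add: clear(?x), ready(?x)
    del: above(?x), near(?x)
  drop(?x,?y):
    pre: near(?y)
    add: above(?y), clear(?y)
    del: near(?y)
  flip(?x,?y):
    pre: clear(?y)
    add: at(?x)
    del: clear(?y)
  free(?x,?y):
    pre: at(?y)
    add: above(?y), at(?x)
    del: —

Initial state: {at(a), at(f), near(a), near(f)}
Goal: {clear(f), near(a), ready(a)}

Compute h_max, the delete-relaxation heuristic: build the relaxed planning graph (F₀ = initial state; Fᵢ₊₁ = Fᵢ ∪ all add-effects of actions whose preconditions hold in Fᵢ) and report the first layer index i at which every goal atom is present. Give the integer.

F0 = init (4 atoms)
F1 = F0 ∪ {above(a), above(f), at(b), clear(a), clear(f)}  (9 atoms)
F2 = F1 ∪ {above(b), ready(a), ready(f)}  (12 atoms)
goal ⊆ F2  ⇒  h_max = 2

2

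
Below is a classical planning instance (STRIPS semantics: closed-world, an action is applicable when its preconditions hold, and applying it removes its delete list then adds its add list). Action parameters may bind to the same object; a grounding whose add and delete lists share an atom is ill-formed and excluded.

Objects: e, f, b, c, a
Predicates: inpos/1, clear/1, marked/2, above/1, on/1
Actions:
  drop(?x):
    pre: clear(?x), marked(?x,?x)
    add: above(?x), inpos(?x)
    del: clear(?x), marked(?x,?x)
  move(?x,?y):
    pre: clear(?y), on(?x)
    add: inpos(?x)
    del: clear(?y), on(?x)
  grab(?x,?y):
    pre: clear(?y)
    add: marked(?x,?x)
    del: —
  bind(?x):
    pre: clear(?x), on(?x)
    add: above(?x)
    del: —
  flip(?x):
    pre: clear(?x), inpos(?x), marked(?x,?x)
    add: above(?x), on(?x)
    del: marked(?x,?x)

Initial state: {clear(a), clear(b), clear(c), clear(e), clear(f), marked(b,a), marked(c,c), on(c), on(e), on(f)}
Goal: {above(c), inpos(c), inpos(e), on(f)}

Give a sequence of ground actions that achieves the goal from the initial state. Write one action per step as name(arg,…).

1. drop(c)  →  {above(c), clear(a), clear(b), clear(e), clear(f), inpos(c), marked(b,a), on(c), on(e), on(f)}
2. move(e,e)  →  {above(c), clear(a), clear(b), clear(f), inpos(c), inpos(e), marked(b,a), on(c), on(f)}

drop(c); move(e,e)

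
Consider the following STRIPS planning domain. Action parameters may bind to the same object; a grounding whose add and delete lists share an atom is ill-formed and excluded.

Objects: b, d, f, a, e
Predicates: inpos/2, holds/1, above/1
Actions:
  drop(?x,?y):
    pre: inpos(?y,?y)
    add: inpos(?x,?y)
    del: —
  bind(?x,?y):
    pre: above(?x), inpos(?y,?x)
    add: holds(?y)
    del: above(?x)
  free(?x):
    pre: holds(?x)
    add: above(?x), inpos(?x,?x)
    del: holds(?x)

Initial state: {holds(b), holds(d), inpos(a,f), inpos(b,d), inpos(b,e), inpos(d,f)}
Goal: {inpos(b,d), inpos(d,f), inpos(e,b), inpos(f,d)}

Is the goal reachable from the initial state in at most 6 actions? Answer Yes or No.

Yes

1. free(b)  →  {above(b), holds(d), inpos(a,f), inpos(b,b), inpos(b,d), inpos(b,e), inpos(d,f)}
2. drop(e,b)  →  {above(b), holds(d), inpos(a,f), inpos(b,b), inpos(b,d), inpos(b,e), inpos(d,f), inpos(e,b)}
3. free(d)  →  {above(b), above(d), inpos(a,f), inpos(b,b), inpos(b,d), inpos(b,e), inpos(d,d), inpos(d,f), inpos(e,b)}
4. drop(f,d)  →  {above(b), above(d), inpos(a,f), inpos(b,b), inpos(b,d), inpos(b,e), inpos(d,d), inpos(d,f), inpos(e,b), inpos(f,d)}
optimal plan length = 4; 4 ≤ 6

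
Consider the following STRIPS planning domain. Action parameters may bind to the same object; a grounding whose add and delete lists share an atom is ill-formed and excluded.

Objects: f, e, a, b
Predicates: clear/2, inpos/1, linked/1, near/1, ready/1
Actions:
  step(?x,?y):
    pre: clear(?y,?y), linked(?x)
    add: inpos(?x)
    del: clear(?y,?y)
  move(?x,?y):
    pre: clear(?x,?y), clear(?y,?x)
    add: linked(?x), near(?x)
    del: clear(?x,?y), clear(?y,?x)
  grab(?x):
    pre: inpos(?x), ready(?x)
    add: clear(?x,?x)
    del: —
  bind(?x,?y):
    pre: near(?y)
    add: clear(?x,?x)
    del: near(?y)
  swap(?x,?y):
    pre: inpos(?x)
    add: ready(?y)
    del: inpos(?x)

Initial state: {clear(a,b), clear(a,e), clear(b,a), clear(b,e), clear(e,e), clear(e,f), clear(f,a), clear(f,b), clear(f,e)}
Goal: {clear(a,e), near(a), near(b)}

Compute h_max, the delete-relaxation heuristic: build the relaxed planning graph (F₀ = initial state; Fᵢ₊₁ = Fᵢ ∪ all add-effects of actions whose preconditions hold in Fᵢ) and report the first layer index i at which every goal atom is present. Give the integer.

F0 = init (9 atoms)
F1 = F0 ∪ {linked(a), linked(b), linked(e), linked(f), near(a), near(b), near(e), near(f)}  (17 atoms)
goal ⊆ F1  ⇒  h_max = 1

1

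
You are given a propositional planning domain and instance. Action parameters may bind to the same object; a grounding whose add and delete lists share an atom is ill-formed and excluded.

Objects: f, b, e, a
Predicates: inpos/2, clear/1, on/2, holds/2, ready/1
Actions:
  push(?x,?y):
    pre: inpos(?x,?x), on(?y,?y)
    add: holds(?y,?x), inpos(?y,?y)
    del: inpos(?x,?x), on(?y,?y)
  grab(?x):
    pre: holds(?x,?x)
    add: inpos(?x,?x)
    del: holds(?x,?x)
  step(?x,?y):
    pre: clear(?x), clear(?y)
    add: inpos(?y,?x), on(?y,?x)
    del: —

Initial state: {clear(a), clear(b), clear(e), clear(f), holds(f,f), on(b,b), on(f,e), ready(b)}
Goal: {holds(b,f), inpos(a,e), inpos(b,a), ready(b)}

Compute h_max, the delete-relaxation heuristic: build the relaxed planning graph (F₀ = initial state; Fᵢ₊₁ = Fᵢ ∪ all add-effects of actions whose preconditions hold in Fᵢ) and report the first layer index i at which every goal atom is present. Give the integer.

F0 = init (8 atoms)
F1 = F0 ∪ {inpos(a,a), inpos(a,b), inpos(a,e), inpos(a,f), inpos(b,a), inpos(b,b), inpos(b,e), inpos(b,f), inpos(e,a), inpos(e,b), inpos(e,e), inpos(e,f), inpos(f,a), inpos(f,b), inpos(f,e), inpos(f,f), on(a,a), on(a,b), on(a,e), on(a,f), on(b,a), on(b,e), on(b,f), on(e,a), on(e,b), on(e,e), on(e,f), on(f,a), on(f,b), on(f,f)}  (38 atoms)
F2 = F1 ∪ {holds(a,b), holds(a,e), holds(a,f), holds(b,a), holds(b,e), holds(b,f), holds(e,a), holds(e,b), holds(e,f), holds(f,a), holds(f,b), holds(f,e)}  (50 atoms)
goal ⊆ F2  ⇒  h_max = 2

2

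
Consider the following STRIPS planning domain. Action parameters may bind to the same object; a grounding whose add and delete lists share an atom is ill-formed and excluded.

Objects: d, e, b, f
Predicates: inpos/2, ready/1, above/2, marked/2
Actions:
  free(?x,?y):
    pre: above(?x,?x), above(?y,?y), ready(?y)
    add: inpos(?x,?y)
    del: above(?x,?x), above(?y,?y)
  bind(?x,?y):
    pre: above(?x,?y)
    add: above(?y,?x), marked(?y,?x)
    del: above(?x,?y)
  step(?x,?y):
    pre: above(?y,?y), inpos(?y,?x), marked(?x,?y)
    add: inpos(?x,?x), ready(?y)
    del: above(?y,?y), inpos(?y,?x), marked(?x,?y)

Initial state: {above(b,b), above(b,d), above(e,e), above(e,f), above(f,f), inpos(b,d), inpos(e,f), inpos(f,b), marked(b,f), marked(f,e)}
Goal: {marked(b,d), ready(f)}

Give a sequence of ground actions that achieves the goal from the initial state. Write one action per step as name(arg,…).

bind(b,d); bind(d,b); step(b,f)

1. bind(b,d)  →  {above(b,b), above(d,b), above(e,e), above(e,f), above(f,f), inpos(b,d), inpos(e,f), inpos(f,b), marked(b,f), marked(d,b), marked(f,e)}
2. bind(d,b)  →  {above(b,b), above(b,d), above(e,e), above(e,f), above(f,f), inpos(b,d), inpos(e,f), inpos(f,b), marked(b,d), marked(b,f), marked(d,b), marked(f,e)}
3. step(b,f)  →  {above(b,b), above(b,d), above(e,e), above(e,f), inpos(b,b), inpos(b,d), inpos(e,f), marked(b,d), marked(d,b), marked(f,e), ready(f)}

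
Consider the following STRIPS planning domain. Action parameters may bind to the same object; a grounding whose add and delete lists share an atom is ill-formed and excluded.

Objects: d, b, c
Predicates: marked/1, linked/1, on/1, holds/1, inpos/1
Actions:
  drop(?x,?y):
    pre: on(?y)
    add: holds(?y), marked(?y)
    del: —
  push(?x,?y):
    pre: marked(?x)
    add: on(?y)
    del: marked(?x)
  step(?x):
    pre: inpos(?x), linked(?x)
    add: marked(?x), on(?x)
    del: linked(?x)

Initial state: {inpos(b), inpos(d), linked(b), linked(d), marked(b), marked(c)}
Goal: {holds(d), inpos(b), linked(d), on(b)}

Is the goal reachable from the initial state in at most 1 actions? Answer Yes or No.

1. push(b,d)  →  {inpos(b), inpos(d), linked(b), linked(d), marked(c), on(d)}
2. drop(d,d)  →  {holds(d), inpos(b), inpos(d), linked(b), linked(d), marked(c), marked(d), on(d)}
3. push(d,b)  →  {holds(d), inpos(b), inpos(d), linked(b), linked(d), marked(c), on(b), on(d)}
optimal plan length = 3; 3 > 1

No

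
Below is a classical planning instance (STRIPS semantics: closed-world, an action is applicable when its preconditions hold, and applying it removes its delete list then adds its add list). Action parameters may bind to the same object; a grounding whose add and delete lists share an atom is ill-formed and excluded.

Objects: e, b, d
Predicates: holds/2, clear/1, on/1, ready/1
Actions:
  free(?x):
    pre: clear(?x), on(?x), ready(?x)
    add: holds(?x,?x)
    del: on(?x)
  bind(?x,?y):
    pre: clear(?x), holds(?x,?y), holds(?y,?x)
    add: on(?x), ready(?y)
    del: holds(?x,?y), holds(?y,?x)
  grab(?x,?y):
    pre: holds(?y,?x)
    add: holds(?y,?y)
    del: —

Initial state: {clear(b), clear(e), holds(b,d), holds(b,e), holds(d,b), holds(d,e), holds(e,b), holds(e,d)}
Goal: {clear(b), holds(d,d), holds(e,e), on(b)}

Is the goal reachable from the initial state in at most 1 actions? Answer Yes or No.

1. bind(b,e)  →  {clear(b), clear(e), holds(b,d), holds(d,b), holds(d,e), holds(e,d), on(b), ready(e)}
2. grab(e,d)  →  {clear(b), clear(e), holds(b,d), holds(d,b), holds(d,d), holds(d,e), holds(e,d), on(b), ready(e)}
3. grab(d,e)  →  {clear(b), clear(e), holds(b,d), holds(d,b), holds(d,d), holds(d,e), holds(e,d), holds(e,e), on(b), ready(e)}
optimal plan length = 3; 3 > 1

No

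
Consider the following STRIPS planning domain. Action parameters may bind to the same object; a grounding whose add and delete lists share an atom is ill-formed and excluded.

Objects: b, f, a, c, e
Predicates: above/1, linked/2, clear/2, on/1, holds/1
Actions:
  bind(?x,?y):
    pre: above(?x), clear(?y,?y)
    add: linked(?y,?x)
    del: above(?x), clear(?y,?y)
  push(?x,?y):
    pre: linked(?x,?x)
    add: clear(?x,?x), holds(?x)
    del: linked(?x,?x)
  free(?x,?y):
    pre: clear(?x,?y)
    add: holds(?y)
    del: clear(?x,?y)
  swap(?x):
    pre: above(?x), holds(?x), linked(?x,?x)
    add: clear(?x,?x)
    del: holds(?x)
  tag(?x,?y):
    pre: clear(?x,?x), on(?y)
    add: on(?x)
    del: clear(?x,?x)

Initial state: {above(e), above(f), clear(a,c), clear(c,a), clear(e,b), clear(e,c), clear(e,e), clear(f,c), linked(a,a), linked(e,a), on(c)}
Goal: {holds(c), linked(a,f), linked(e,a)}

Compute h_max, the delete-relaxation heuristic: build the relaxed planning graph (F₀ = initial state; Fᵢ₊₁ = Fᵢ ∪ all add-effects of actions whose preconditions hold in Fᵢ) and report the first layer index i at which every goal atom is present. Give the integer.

F0 = init (11 atoms)
F1 = F0 ∪ {clear(a,a), holds(a), holds(b), holds(c), holds(e), linked(e,e), linked(e,f), on(e)}  (19 atoms)
F2 = F1 ∪ {linked(a,e), linked(a,f), on(a)}  (22 atoms)
goal ⊆ F2  ⇒  h_max = 2

2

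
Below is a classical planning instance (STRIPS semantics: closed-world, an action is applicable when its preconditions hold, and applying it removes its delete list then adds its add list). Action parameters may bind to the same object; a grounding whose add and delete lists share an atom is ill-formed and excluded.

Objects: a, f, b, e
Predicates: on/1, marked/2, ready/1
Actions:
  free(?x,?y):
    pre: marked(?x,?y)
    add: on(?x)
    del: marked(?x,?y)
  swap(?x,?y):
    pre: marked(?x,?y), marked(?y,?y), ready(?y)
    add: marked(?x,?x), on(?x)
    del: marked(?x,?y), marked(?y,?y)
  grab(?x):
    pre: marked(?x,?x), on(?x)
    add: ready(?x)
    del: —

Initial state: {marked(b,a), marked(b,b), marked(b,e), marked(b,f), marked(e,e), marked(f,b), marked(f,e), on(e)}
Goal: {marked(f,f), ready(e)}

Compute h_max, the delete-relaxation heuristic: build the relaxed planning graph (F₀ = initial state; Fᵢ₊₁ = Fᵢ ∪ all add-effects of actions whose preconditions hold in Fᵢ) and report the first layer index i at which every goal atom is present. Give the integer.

2

F0 = init (8 atoms)
F1 = F0 ∪ {on(b), on(f), ready(e)}  (11 atoms)
F2 = F1 ∪ {marked(f,f), ready(b)}  (13 atoms)
goal ⊆ F2  ⇒  h_max = 2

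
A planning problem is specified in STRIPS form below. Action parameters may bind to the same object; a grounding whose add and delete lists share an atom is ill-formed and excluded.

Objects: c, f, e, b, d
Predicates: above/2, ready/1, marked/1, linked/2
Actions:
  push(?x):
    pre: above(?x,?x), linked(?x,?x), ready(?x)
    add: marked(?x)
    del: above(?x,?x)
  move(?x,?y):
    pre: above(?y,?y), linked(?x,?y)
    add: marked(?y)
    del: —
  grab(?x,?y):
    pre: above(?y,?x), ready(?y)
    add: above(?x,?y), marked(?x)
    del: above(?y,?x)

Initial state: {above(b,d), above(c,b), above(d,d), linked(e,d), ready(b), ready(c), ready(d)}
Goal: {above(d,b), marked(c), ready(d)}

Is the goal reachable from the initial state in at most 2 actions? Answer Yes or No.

No

1. grab(b,c)  →  {above(b,c), above(b,d), above(d,d), linked(e,d), marked(b), ready(b), ready(c), ready(d)}
2. grab(c,b)  →  {above(b,d), above(c,b), above(d,d), linked(e,d), marked(b), marked(c), ready(b), ready(c), ready(d)}
3. grab(d,b)  →  {above(c,b), above(d,b), above(d,d), linked(e,d), marked(b), marked(c), marked(d), ready(b), ready(c), ready(d)}
optimal plan length = 3; 3 > 2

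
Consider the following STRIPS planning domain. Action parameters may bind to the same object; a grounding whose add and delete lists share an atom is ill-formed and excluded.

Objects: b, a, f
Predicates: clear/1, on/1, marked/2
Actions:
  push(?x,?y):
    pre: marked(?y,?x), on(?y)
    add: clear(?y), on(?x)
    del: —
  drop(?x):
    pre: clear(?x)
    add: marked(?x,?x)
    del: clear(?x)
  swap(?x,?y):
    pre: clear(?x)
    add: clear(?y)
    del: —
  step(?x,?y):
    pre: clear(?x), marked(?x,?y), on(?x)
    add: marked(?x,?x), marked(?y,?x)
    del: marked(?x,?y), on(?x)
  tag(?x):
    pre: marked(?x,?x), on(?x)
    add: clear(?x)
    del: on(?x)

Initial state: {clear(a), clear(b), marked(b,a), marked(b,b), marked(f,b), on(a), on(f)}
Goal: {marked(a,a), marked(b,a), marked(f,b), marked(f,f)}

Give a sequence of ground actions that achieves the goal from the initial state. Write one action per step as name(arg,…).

1. push(b,f)  →  {clear(a), clear(b), clear(f), marked(b,a), marked(b,b), marked(f,b), on(a), on(b), on(f)}
2. drop(a)  →  {clear(b), clear(f), marked(a,a), marked(b,a), marked(b,b), marked(f,b), on(a), on(b), on(f)}
3. drop(f)  →  {clear(b), marked(a,a), marked(b,a), marked(b,b), marked(f,b), marked(f,f), on(a), on(b), on(f)}

push(b,f); drop(a); drop(f)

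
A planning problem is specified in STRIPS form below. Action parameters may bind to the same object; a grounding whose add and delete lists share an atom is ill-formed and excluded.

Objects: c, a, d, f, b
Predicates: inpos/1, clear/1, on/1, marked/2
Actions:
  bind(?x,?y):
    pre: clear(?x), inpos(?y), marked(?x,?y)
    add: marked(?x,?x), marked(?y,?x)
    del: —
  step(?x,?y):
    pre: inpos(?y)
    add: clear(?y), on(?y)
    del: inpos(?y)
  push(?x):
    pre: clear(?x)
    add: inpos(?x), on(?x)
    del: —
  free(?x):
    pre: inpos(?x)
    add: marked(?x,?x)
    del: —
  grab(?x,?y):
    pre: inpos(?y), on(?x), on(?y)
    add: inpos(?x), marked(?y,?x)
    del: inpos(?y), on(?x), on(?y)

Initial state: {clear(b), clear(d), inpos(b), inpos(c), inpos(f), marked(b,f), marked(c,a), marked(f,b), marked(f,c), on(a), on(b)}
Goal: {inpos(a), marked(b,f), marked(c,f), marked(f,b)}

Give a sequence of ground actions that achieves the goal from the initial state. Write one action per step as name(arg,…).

1. step(c,f)  →  {clear(b), clear(d), clear(f), inpos(b), inpos(c), marked(b,f), marked(c,a), marked(f,b), marked(f,c), on(a), on(b), on(f)}
2. bind(f,c)  →  {clear(b), clear(d), clear(f), inpos(b), inpos(c), marked(b,f), marked(c,a), marked(c,f), marked(f,b), marked(f,c), marked(f,f), on(a), on(b), on(f)}
3. grab(a,b)  →  {clear(b), clear(d), clear(f), inpos(a), inpos(c), marked(b,a), marked(b,f), marked(c,a), marked(c,f), marked(f,b), marked(f,c), marked(f,f), on(f)}

step(c,f); bind(f,c); grab(a,b)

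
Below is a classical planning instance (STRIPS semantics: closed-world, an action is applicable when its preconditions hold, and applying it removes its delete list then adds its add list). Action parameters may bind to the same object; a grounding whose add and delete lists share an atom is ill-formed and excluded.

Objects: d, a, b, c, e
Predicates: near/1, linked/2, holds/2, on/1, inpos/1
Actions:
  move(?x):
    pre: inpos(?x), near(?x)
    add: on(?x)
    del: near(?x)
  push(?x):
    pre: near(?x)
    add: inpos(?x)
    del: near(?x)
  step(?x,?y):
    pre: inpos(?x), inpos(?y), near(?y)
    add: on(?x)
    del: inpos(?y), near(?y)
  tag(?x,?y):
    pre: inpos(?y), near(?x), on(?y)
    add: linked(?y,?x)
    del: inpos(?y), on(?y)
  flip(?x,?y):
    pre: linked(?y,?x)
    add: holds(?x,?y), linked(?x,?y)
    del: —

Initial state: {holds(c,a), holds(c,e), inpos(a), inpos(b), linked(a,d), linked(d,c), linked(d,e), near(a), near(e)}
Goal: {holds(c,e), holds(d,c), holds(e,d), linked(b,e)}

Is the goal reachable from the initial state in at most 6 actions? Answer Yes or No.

1. step(b,a)  →  {holds(c,a), holds(c,e), inpos(b), linked(a,d), linked(d,c), linked(d,e), near(e), on(b)}
2. tag(e,b)  →  {holds(c,a), holds(c,e), linked(a,d), linked(b,e), linked(d,c), linked(d,e), near(e)}
3. flip(c,d)  →  {holds(c,a), holds(c,d), holds(c,e), linked(a,d), linked(b,e), linked(c,d), linked(d,c), linked(d,e), near(e)}
4. flip(d,c)  →  {holds(c,a), holds(c,d), holds(c,e), holds(d,c), linked(a,d), linked(b,e), linked(c,d), linked(d,c), linked(d,e), near(e)}
5. flip(e,d)  →  {holds(c,a), holds(c,d), holds(c,e), holds(d,c), holds(e,d), linked(a,d), linked(b,e), linked(c,d), linked(d,c), linked(d,e), linked(e,d), near(e)}
optimal plan length = 5; 5 ≤ 6

Yes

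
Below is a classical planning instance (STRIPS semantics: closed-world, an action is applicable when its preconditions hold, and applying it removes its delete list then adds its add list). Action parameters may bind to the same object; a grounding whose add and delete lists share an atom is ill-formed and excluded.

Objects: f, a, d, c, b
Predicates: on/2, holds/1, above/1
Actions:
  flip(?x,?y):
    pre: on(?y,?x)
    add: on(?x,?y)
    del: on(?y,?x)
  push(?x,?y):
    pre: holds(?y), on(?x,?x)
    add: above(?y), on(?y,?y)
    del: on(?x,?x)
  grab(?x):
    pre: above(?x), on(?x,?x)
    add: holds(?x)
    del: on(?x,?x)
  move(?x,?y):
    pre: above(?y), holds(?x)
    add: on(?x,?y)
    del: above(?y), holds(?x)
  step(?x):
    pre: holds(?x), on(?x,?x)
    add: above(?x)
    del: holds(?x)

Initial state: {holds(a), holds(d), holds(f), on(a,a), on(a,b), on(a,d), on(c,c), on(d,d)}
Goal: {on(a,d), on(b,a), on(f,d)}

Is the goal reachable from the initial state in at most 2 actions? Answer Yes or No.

No

1. flip(b,a)  →  {holds(a), holds(d), holds(f), on(a,a), on(a,d), on(b,a), on(c,c), on(d,d)}
2. push(a,d)  →  {above(d), holds(a), holds(d), holds(f), on(a,d), on(b,a), on(c,c), on(d,d)}
3. move(f,d)  →  {holds(a), holds(d), on(a,d), on(b,a), on(c,c), on(d,d), on(f,d)}
optimal plan length = 3; 3 > 2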